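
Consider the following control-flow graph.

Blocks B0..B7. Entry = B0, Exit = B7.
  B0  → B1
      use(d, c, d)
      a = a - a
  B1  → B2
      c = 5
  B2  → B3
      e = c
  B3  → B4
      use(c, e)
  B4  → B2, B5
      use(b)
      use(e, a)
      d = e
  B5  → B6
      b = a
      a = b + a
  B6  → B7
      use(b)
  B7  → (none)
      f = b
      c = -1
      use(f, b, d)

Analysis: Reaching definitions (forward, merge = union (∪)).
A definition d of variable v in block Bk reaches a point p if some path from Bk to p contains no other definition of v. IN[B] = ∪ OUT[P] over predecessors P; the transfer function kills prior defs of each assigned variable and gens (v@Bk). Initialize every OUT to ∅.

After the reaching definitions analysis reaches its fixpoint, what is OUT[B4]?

Answer: {a@B0, c@B1, d@B4, e@B2}

Derivation:
Per-block solution:
  B0:  IN={}  OUT={a@B0}
  B1:  IN={a@B0}  OUT={a@B0, c@B1}
  B2:  IN={a@B0, c@B1, d@B4, e@B2}  OUT={a@B0, c@B1, d@B4, e@B2}
  B3:  IN={a@B0, c@B1, d@B4, e@B2}  OUT={a@B0, c@B1, d@B4, e@B2}
  B4:  IN={a@B0, c@B1, d@B4, e@B2}  OUT={a@B0, c@B1, d@B4, e@B2}
  B5:  IN={a@B0, c@B1, d@B4, e@B2}  OUT={a@B5, b@B5, c@B1, d@B4, e@B2}
  B6:  IN={a@B5, b@B5, c@B1, d@B4, e@B2}  OUT={a@B5, b@B5, c@B1, d@B4, e@B2}
  B7:  IN={a@B5, b@B5, c@B1, d@B4, e@B2}  OUT={a@B5, b@B5, c@B7, d@B4, e@B2, f@B7}

Merge at B4: IN[B4] = OUT[B3] = {a@B0, c@B1, d@B4, e@B2}
Applying B4's transfer function to that IN value gives OUT[B4] (row B4 above).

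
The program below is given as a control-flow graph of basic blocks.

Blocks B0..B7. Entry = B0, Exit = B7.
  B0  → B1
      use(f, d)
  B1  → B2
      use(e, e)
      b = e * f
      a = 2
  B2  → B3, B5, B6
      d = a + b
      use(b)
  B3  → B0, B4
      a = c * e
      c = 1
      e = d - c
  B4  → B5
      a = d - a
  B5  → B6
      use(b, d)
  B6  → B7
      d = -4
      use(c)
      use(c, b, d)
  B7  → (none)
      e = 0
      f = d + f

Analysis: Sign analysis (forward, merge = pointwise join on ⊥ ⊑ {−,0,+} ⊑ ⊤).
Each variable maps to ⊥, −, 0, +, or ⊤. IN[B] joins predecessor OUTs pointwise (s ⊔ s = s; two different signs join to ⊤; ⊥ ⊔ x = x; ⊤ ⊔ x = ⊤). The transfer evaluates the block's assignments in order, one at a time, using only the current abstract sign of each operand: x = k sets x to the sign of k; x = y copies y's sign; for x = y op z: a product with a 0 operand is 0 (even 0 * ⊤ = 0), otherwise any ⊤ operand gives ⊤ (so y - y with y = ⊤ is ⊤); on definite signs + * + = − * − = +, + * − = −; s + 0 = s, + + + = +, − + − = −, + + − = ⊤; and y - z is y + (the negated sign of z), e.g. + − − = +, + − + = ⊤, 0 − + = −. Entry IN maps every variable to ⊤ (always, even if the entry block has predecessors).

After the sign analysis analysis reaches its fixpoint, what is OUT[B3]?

Fixpoint table:
  B0: | IN=(all ⊤) | OUT=(all ⊤)
  B1: | IN=(all ⊤) | OUT={a:+; rest ⊤}
  B2: | IN={a:+; rest ⊤} | OUT={a:+; rest ⊤}
  B3: | IN={a:+; rest ⊤} | OUT={c:+; rest ⊤}
  B4: | IN={c:+; rest ⊤} | OUT={c:+; rest ⊤}
  B5: | IN=(all ⊤) | OUT=(all ⊤)
  B6: | IN=(all ⊤) | OUT={d:-; rest ⊤}
  B7: | IN={d:-; rest ⊤} | OUT={d:-, e:0; rest ⊤}

Merge at B3: IN[B3] = OUT[B2] = {a: +, b: ⊤, c: ⊤, d: ⊤, e: ⊤, f: ⊤}
Applying B3's transfer function to that IN value gives OUT[B3] (row B3 above).

Answer: {a: ⊤, b: ⊤, c: +, d: ⊤, e: ⊤, f: ⊤}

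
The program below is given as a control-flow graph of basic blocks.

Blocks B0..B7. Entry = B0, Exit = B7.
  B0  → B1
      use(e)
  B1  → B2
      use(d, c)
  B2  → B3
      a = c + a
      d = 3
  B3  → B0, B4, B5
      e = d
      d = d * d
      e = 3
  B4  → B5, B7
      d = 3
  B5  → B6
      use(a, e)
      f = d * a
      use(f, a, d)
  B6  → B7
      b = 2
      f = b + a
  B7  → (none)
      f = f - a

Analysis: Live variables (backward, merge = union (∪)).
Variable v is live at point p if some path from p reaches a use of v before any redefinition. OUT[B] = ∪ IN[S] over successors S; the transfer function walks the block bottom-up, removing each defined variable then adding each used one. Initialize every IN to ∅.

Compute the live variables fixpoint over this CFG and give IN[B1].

Answer: {a, c, d, f}

Trace:
Fixpoint table:
  B0:   IN={a, c, d, e, f}   OUT={a, c, d, f}
  B1:   IN={a, c, d, f}   OUT={a, c, f}
  B2:   IN={a, c, f}   OUT={a, c, d, f}
  B3:   IN={a, c, d, f}   OUT={a, c, d, e, f}
  B4:   IN={a, e, f}   OUT={a, d, e, f}
  B5:   IN={a, d, e}   OUT={a}
  B6:   IN={a}   OUT={a, f}
  B7:   IN={a, f}   OUT={}

Merge at B1: OUT[B1] = IN[B2] = {a, c, f}
Applying B1's transfer function to that OUT value gives IN[B1] (row B1 above).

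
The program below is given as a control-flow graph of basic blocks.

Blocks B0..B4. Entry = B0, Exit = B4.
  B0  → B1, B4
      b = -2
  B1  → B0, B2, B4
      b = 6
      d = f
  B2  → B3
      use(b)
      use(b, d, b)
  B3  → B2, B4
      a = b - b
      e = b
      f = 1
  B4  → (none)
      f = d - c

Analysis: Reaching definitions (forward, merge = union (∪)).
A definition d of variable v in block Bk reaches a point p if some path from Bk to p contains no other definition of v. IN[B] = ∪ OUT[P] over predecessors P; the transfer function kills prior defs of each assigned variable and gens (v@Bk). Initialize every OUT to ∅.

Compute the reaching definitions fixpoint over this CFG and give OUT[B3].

Fixpoint table:
  B0:   IN={b@B1, d@B1}   OUT={b@B0, d@B1}
  B1:   IN={b@B0, d@B1}   OUT={b@B1, d@B1}
  B2:   IN={a@B3, b@B1, d@B1, e@B3, f@B3}   OUT={a@B3, b@B1, d@B1, e@B3, f@B3}
  B3:   IN={a@B3, b@B1, d@B1, e@B3, f@B3}   OUT={a@B3, b@B1, d@B1, e@B3, f@B3}
  B4:   IN={a@B3, b@B0, b@B1, d@B1, e@B3, f@B3}   OUT={a@B3, b@B0, b@B1, d@B1, e@B3, f@B4}

Merge at B3: IN[B3] = OUT[B2] = {a@B3, b@B1, d@B1, e@B3, f@B3}
Applying B3's transfer function to that IN value gives OUT[B3] (row B3 above).

Answer: {a@B3, b@B1, d@B1, e@B3, f@B3}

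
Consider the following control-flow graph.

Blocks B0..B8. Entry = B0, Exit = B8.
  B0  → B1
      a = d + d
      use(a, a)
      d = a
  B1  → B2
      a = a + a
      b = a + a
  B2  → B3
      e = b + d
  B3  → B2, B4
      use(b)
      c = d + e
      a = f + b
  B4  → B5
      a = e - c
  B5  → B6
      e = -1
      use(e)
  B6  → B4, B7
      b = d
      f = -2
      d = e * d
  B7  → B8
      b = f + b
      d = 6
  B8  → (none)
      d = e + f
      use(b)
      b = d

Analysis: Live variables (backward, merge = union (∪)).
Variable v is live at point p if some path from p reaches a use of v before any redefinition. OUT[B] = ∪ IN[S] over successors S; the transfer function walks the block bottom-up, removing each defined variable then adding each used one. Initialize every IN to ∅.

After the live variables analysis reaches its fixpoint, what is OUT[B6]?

Per-block solution:
  B0:   IN={d, f}   OUT={a, d, f}
  B1:   IN={a, d, f}   OUT={b, d, f}
  B2:   IN={b, d, f}   OUT={b, d, e, f}
  B3:   IN={b, d, e, f}   OUT={b, c, d, e, f}
  B4:   IN={c, d, e}   OUT={c, d}
  B5:   IN={c, d}   OUT={c, d, e}
  B6:   IN={c, d, e}   OUT={b, c, d, e, f}
  B7:   IN={b, e, f}   OUT={b, e, f}
  B8:   IN={b, e, f}   OUT={}

Merge at B6: OUT[B6] = IN[B4] ⊔ IN[B7] = {b, c, d, e, f}

Answer: {b, c, d, e, f}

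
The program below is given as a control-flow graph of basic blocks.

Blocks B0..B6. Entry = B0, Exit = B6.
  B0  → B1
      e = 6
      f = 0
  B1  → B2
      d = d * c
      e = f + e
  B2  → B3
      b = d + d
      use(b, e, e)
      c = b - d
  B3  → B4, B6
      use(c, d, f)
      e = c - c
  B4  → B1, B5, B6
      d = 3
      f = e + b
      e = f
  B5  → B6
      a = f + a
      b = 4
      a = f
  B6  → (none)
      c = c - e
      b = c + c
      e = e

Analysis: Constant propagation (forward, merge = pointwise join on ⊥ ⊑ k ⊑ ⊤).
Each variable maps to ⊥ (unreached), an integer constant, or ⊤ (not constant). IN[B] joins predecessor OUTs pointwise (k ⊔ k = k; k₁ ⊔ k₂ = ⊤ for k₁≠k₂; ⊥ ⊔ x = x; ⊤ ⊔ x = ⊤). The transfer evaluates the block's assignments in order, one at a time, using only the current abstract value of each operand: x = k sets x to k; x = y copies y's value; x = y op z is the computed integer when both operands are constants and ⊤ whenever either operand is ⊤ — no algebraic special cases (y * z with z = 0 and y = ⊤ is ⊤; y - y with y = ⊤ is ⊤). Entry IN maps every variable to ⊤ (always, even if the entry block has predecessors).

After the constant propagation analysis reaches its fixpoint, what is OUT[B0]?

Converged values:
  B0:  IN=(all ⊤)  OUT={e:6, f:0; rest ⊤}
  B1:  IN=(all ⊤)  OUT=(all ⊤)
  B2:  IN=(all ⊤)  OUT=(all ⊤)
  B3:  IN=(all ⊤)  OUT=(all ⊤)
  B4:  IN=(all ⊤)  OUT={d:3; rest ⊤}
  B5:  IN={d:3; rest ⊤}  OUT={b:4, d:3; rest ⊤}
  B6:  IN=(all ⊤)  OUT=(all ⊤)

B0 is the boundary node: IN[B0] = {a: ⊤, b: ⊤, c: ⊤, d: ⊤, e: ⊤, f: ⊤}
Applying B0's transfer function to that IN value gives OUT[B0] (row B0 above).

Answer: {a: ⊤, b: ⊤, c: ⊤, d: ⊤, e: 6, f: 0}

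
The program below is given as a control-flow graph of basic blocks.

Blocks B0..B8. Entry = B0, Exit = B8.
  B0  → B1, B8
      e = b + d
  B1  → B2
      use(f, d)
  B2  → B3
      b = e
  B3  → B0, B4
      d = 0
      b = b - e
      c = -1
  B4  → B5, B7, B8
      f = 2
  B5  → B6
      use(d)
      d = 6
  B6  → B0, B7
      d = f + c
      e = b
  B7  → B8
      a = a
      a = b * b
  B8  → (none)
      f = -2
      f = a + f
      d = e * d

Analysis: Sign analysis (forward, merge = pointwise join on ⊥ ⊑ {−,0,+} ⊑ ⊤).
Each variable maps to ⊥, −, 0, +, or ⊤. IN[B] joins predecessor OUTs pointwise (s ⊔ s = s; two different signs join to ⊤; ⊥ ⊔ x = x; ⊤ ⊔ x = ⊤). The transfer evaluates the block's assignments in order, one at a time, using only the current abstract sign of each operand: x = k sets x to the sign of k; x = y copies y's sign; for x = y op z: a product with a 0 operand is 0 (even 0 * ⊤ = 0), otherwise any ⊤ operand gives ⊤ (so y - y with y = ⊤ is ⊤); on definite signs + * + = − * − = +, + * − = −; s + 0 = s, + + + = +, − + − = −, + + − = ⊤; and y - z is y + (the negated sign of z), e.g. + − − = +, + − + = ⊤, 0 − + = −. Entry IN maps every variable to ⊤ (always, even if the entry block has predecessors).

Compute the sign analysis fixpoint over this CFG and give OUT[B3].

Converged values:
  B0: | IN=(all ⊤) | OUT=(all ⊤)
  B1: | IN=(all ⊤) | OUT=(all ⊤)
  B2: | IN=(all ⊤) | OUT=(all ⊤)
  B3: | IN=(all ⊤) | OUT={c:-, d:0; rest ⊤}
  B4: | IN={c:-, d:0; rest ⊤} | OUT={c:-, d:0, f:+; rest ⊤}
  B5: | IN={c:-, d:0, f:+; rest ⊤} | OUT={c:-, d:+, f:+; rest ⊤}
  B6: | IN={c:-, d:+, f:+; rest ⊤} | OUT={c:-, f:+; rest ⊤}
  B7: | IN={c:-, f:+; rest ⊤} | OUT={c:-, f:+; rest ⊤}
  B8: | IN=(all ⊤) | OUT=(all ⊤)

Merge at B3: IN[B3] = OUT[B2] = {a: ⊤, b: ⊤, c: ⊤, d: ⊤, e: ⊤, f: ⊤}
Applying B3's transfer function to that IN value gives OUT[B3] (row B3 above).

Answer: {a: ⊤, b: ⊤, c: -, d: 0, e: ⊤, f: ⊤}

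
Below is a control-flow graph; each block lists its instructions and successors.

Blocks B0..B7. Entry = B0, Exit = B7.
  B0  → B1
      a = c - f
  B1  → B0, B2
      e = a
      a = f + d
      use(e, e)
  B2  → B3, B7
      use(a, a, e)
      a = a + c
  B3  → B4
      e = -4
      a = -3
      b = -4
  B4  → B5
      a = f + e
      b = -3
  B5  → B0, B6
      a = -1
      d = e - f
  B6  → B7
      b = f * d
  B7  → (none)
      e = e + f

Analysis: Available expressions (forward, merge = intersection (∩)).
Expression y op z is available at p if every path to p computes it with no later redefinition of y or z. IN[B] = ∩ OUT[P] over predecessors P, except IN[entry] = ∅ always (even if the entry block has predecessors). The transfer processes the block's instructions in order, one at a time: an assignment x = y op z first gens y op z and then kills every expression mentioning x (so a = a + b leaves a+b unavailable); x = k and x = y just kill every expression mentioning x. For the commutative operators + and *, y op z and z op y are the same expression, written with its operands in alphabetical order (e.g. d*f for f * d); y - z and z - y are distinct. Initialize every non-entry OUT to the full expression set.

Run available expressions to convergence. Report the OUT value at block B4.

Answer: {c-f, d+f, e+f}

Trace:
Converged values:
  B0:  IN={}  OUT={c-f}
  B1:  IN={c-f}  OUT={c-f, d+f}
  B2:  IN={c-f, d+f}  OUT={c-f, d+f}
  B3:  IN={c-f, d+f}  OUT={c-f, d+f}
  B4:  IN={c-f, d+f}  OUT={c-f, d+f, e+f}
  B5:  IN={c-f, d+f, e+f}  OUT={c-f, e+f, e-f}
  B6:  IN={c-f, e+f, e-f}  OUT={c-f, d*f, e+f, e-f}
  B7:  IN={c-f}  OUT={c-f}

Merge at B4: IN[B4] = OUT[B3] = {c-f, d+f}
Applying B4's transfer function to that IN value gives OUT[B4] (row B4 above).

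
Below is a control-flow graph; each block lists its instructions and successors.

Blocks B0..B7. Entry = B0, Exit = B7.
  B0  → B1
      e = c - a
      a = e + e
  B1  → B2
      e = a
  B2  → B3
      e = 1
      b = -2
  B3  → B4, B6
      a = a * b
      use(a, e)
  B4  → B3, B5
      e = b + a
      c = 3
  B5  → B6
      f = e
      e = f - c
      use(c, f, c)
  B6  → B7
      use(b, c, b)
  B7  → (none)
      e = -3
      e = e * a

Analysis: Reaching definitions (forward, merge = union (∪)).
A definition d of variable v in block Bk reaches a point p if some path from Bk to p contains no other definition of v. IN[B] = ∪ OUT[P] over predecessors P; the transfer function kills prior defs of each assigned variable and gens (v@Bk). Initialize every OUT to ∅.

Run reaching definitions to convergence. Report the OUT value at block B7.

Per-block solution:
  B0:   IN={}   OUT={a@B0, e@B0}
  B1:   IN={a@B0, e@B0}   OUT={a@B0, e@B1}
  B2:   IN={a@B0, e@B1}   OUT={a@B0, b@B2, e@B2}
  B3:   IN={a@B0, a@B3, b@B2, c@B4, e@B2, e@B4}   OUT={a@B3, b@B2, c@B4, e@B2, e@B4}
  B4:   IN={a@B3, b@B2, c@B4, e@B2, e@B4}   OUT={a@B3, b@B2, c@B4, e@B4}
  B5:   IN={a@B3, b@B2, c@B4, e@B4}   OUT={a@B3, b@B2, c@B4, e@B5, f@B5}
  B6:   IN={a@B3, b@B2, c@B4, e@B2, e@B4, e@B5, f@B5}   OUT={a@B3, b@B2, c@B4, e@B2, e@B4, e@B5, f@B5}
  B7:   IN={a@B3, b@B2, c@B4, e@B2, e@B4, e@B5, f@B5}   OUT={a@B3, b@B2, c@B4, e@B7, f@B5}

Merge at B7: IN[B7] = OUT[B6] = {a@B3, b@B2, c@B4, e@B2, e@B4, e@B5, f@B5}
Applying B7's transfer function to that IN value gives OUT[B7] (row B7 above).

Answer: {a@B3, b@B2, c@B4, e@B7, f@B5}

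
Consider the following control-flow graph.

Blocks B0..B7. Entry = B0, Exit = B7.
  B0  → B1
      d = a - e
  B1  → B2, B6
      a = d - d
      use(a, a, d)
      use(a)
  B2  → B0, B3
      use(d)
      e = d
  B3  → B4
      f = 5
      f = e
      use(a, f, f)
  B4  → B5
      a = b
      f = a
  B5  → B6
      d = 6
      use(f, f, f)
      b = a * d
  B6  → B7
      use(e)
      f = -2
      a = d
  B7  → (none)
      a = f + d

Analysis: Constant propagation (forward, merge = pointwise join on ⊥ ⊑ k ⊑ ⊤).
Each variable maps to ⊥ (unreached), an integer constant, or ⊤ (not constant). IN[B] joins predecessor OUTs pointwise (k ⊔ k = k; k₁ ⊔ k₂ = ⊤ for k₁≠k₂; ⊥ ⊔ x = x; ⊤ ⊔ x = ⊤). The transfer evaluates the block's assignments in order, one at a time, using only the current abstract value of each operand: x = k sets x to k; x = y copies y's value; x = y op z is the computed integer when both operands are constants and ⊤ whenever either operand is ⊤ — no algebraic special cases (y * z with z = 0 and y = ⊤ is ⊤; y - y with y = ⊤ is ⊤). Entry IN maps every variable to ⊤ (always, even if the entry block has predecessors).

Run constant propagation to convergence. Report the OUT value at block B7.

Per-block solution:
  B0:  IN=(all ⊤)  OUT=(all ⊤)
  B1:  IN=(all ⊤)  OUT=(all ⊤)
  B2:  IN=(all ⊤)  OUT=(all ⊤)
  B3:  IN=(all ⊤)  OUT=(all ⊤)
  B4:  IN=(all ⊤)  OUT=(all ⊤)
  B5:  IN=(all ⊤)  OUT={d:6; rest ⊤}
  B6:  IN=(all ⊤)  OUT={f:-2; rest ⊤}
  B7:  IN={f:-2; rest ⊤}  OUT={f:-2; rest ⊤}

Merge at B7: IN[B7] = OUT[B6] = {a: ⊤, b: ⊤, c: ⊤, d: ⊤, e: ⊤, f: -2}
Applying B7's transfer function to that IN value gives OUT[B7] (row B7 above).

Answer: {a: ⊤, b: ⊤, c: ⊤, d: ⊤, e: ⊤, f: -2}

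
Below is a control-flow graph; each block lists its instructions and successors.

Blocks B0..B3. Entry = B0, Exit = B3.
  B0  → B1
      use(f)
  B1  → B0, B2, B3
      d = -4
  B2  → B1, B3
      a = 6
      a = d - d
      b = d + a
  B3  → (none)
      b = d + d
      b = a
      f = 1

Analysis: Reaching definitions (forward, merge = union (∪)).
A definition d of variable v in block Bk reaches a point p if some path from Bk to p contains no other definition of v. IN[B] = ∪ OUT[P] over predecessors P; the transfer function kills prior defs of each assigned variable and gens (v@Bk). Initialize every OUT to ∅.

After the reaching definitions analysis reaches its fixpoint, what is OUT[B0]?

Converged values:
  B0:   IN={a@B2, b@B2, d@B1}   OUT={a@B2, b@B2, d@B1}
  B1:   IN={a@B2, b@B2, d@B1}   OUT={a@B2, b@B2, d@B1}
  B2:   IN={a@B2, b@B2, d@B1}   OUT={a@B2, b@B2, d@B1}
  B3:   IN={a@B2, b@B2, d@B1}   OUT={a@B2, b@B3, d@B1, f@B3}

Merge at B0 (entry node, so the boundary value {} is joined with the incoming edge(s)): IN[B0] = {} ⊔ OUT[B1] = {a@B2, b@B2, d@B1}
Applying B0's transfer function to that IN value gives OUT[B0] (row B0 above).

Answer: {a@B2, b@B2, d@B1}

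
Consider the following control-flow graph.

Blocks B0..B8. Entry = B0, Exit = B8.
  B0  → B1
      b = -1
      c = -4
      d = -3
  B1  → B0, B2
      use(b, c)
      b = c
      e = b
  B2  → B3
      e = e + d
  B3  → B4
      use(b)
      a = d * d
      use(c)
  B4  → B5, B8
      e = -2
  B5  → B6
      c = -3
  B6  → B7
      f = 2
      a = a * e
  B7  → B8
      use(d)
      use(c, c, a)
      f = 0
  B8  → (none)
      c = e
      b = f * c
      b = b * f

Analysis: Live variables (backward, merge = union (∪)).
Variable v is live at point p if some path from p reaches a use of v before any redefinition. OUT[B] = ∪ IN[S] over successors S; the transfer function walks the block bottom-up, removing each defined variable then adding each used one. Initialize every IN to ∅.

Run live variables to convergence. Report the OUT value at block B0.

Fixpoint table:
  B0:   IN={f}   OUT={b, c, d, f}
  B1:   IN={b, c, d, f}   OUT={b, c, d, e, f}
  B2:   IN={b, c, d, e, f}   OUT={b, c, d, f}
  B3:   IN={b, c, d, f}   OUT={a, d, f}
  B4:   IN={a, d, f}   OUT={a, d, e, f}
  B5:   IN={a, d, e}   OUT={a, c, d, e}
  B6:   IN={a, c, d, e}   OUT={a, c, d, e}
  B7:   IN={a, c, d, e}   OUT={e, f}
  B8:   IN={e, f}   OUT={}

Merge at B0: OUT[B0] = IN[B1] = {b, c, d, f}

Answer: {b, c, d, f}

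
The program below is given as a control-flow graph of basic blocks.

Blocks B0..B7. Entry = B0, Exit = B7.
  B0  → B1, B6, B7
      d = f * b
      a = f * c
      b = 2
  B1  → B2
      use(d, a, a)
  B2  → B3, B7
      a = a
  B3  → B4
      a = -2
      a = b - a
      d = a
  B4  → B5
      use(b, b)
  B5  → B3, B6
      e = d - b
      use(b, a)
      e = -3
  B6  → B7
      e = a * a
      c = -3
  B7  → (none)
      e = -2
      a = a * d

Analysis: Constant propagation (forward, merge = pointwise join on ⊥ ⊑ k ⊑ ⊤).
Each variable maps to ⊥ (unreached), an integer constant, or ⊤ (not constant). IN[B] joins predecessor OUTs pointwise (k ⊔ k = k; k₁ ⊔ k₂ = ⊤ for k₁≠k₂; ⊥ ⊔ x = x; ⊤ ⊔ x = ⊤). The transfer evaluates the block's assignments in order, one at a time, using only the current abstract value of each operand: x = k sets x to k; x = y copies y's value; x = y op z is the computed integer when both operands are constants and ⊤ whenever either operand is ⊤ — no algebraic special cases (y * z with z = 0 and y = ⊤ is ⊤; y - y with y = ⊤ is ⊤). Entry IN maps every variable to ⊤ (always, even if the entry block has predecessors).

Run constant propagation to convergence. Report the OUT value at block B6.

Fixpoint table:
  B0: | IN=(all ⊤) | OUT={b:2; rest ⊤}
  B1: | IN={b:2; rest ⊤} | OUT={b:2; rest ⊤}
  B2: | IN={b:2; rest ⊤} | OUT={b:2; rest ⊤}
  B3: | IN={b:2; rest ⊤} | OUT={a:4, b:2, d:4; rest ⊤}
  B4: | IN={a:4, b:2, d:4; rest ⊤} | OUT={a:4, b:2, d:4; rest ⊤}
  B5: | IN={a:4, b:2, d:4; rest ⊤} | OUT={a:4, b:2, d:4, e:-3; rest ⊤}
  B6: | IN={b:2; rest ⊤} | OUT={b:2, c:-3; rest ⊤}
  B7: | IN={b:2; rest ⊤} | OUT={b:2, e:-2; rest ⊤}

Merge at B6: IN[B6] = OUT[B0] ⊔ OUT[B5] = {a: ⊤, b: 2, c: ⊤, d: ⊤, e: ⊤, f: ⊤}
Applying B6's transfer function to that IN value gives OUT[B6] (row B6 above).

Answer: {a: ⊤, b: 2, c: -3, d: ⊤, e: ⊤, f: ⊤}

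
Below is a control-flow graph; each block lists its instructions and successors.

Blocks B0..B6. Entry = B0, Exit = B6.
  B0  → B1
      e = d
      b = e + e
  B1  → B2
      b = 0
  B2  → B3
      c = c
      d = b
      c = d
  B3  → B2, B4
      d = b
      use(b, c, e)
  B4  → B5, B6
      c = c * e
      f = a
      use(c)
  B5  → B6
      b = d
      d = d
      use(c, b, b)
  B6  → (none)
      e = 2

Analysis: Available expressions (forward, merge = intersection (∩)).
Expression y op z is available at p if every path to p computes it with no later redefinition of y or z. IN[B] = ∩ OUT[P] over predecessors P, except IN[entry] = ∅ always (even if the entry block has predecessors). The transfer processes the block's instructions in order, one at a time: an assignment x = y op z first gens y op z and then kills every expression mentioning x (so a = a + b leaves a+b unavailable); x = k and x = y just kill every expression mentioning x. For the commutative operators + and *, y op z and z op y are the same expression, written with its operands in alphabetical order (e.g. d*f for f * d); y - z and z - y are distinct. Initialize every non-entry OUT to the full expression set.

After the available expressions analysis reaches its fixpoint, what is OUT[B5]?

Per-block solution:
  B0:  IN={}  OUT={e+e}
  B1:  IN={e+e}  OUT={e+e}
  B2:  IN={e+e}  OUT={e+e}
  B3:  IN={e+e}  OUT={e+e}
  B4:  IN={e+e}  OUT={e+e}
  B5:  IN={e+e}  OUT={e+e}
  B6:  IN={e+e}  OUT={}

Merge at B5: IN[B5] = OUT[B4] = {e+e}
Applying B5's transfer function to that IN value gives OUT[B5] (row B5 above).

Answer: {e+e}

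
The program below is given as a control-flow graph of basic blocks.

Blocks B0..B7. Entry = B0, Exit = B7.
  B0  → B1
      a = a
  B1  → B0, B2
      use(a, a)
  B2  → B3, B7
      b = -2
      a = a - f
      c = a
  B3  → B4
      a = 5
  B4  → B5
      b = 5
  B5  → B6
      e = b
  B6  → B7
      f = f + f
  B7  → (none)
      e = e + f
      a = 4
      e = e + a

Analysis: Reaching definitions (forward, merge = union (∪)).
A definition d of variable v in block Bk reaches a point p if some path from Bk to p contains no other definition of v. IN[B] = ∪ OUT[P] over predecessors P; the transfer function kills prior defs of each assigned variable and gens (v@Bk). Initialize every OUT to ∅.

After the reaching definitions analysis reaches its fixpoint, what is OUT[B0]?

Answer: {a@B0}

Working:
Fixpoint table:
  B0:   IN={a@B0}   OUT={a@B0}
  B1:   IN={a@B0}   OUT={a@B0}
  B2:   IN={a@B0}   OUT={a@B2, b@B2, c@B2}
  B3:   IN={a@B2, b@B2, c@B2}   OUT={a@B3, b@B2, c@B2}
  B4:   IN={a@B3, b@B2, c@B2}   OUT={a@B3, b@B4, c@B2}
  B5:   IN={a@B3, b@B4, c@B2}   OUT={a@B3, b@B4, c@B2, e@B5}
  B6:   IN={a@B3, b@B4, c@B2, e@B5}   OUT={a@B3, b@B4, c@B2, e@B5, f@B6}
  B7:   IN={a@B2, a@B3, b@B2, b@B4, c@B2, e@B5, f@B6}   OUT={a@B7, b@B2, b@B4, c@B2, e@B7, f@B6}

Merge at B0 (entry node, so the boundary value {} is joined with the incoming edge(s)): IN[B0] = {} ⊔ OUT[B1] = {a@B0}
Applying B0's transfer function to that IN value gives OUT[B0] (row B0 above).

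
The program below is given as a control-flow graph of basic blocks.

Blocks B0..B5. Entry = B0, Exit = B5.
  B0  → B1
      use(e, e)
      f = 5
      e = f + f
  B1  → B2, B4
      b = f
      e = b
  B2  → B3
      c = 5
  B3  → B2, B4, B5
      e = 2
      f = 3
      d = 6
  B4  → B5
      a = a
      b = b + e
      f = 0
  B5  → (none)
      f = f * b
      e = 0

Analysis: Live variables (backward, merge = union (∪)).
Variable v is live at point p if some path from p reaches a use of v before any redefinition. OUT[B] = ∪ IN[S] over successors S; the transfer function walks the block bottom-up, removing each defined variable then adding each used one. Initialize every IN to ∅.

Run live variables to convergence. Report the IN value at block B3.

Per-block solution:
  B0: | IN={a, e} | OUT={a, f}
  B1: | IN={a, f} | OUT={a, b, e}
  B2: | IN={a, b} | OUT={a, b}
  B3: | IN={a, b} | OUT={a, b, e, f}
  B4: | IN={a, b, e} | OUT={b, f}
  B5: | IN={b, f} | OUT={}

Merge at B3: OUT[B3] = IN[B2] ⊔ IN[B4] ⊔ IN[B5] = {a, b, e, f}
Applying B3's transfer function to that OUT value gives IN[B3] (row B3 above).

Answer: {a, b}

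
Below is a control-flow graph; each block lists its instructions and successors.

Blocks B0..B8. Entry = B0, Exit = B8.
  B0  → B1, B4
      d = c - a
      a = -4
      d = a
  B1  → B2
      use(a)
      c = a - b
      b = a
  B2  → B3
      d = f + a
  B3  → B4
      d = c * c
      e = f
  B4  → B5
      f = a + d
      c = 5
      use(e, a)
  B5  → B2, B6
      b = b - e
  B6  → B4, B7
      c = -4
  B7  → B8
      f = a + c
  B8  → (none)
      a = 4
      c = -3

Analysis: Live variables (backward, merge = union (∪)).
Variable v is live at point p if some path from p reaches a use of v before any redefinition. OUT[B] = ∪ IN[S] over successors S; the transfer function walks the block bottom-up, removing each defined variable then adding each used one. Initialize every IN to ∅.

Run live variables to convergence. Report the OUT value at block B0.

Answer: {a, b, d, e, f}

Derivation:
Per-block solution:
  B0: | IN={a, b, c, e, f} | OUT={a, b, d, e, f}
  B1: | IN={a, b, f} | OUT={a, b, c, f}
  B2: | IN={a, b, c, f} | OUT={a, b, c, f}
  B3: | IN={a, b, c, f} | OUT={a, b, d, e}
  B4: | IN={a, b, d, e} | OUT={a, b, c, d, e, f}
  B5: | IN={a, b, c, d, e, f} | OUT={a, b, c, d, e, f}
  B6: | IN={a, b, d, e} | OUT={a, b, c, d, e}
  B7: | IN={a, c} | OUT={}
  B8: | IN={} | OUT={}

Merge at B0: OUT[B0] = IN[B1] ⊔ IN[B4] = {a, b, d, e, f}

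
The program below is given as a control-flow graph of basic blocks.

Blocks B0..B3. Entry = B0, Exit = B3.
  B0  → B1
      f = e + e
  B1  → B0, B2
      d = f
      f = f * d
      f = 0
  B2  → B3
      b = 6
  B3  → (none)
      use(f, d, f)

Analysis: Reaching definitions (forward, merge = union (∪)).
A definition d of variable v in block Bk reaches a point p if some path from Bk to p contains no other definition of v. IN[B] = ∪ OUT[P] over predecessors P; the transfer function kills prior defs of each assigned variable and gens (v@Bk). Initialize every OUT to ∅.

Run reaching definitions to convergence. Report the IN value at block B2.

Converged values:
  B0: | IN={d@B1, f@B1} | OUT={d@B1, f@B0}
  B1: | IN={d@B1, f@B0} | OUT={d@B1, f@B1}
  B2: | IN={d@B1, f@B1} | OUT={b@B2, d@B1, f@B1}
  B3: | IN={b@B2, d@B1, f@B1} | OUT={b@B2, d@B1, f@B1}

Merge at B2: IN[B2] = OUT[B1] = {d@B1, f@B1}

Answer: {d@B1, f@B1}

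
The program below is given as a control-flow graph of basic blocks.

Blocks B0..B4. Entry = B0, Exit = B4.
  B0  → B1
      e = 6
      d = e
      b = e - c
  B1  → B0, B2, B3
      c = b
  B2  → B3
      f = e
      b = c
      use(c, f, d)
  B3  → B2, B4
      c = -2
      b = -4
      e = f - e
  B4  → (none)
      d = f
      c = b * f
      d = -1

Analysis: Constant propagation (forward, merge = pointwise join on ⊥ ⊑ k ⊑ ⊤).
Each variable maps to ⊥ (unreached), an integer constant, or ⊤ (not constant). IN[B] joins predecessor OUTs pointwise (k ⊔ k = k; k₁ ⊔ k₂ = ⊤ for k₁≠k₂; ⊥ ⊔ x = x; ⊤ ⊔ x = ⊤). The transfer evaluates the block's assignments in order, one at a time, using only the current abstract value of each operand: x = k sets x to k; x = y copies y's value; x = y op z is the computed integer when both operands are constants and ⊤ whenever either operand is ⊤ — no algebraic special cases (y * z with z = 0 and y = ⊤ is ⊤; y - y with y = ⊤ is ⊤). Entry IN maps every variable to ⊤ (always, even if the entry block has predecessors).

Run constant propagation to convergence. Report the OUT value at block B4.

Per-block solution:
  B0:   IN=(all ⊤)   OUT={d:6, e:6; rest ⊤}
  B1:   IN={d:6, e:6; rest ⊤}   OUT={d:6, e:6; rest ⊤}
  B2:   IN={d:6; rest ⊤}   OUT={d:6; rest ⊤}
  B3:   IN={d:6; rest ⊤}   OUT={b:-4, c:-2, d:6; rest ⊤}
  B4:   IN={b:-4, c:-2, d:6; rest ⊤}   OUT={b:-4, d:-1; rest ⊤}

Merge at B4: IN[B4] = OUT[B3] = {a: ⊤, b: -4, c: -2, d: 6, e: ⊤, f: ⊤}
Applying B4's transfer function to that IN value gives OUT[B4] (row B4 above).

Answer: {a: ⊤, b: -4, c: ⊤, d: -1, e: ⊤, f: ⊤}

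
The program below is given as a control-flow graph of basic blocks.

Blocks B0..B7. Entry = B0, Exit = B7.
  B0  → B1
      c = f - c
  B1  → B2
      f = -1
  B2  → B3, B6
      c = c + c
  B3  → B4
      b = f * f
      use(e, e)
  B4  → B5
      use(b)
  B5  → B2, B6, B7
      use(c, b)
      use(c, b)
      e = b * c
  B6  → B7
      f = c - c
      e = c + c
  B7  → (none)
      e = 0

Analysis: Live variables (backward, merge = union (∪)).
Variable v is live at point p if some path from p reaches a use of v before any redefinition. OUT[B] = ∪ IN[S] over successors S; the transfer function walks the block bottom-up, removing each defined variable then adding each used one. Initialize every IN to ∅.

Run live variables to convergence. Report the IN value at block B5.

Fixpoint table:
  B0: | IN={c, e, f} | OUT={c, e}
  B1: | IN={c, e} | OUT={c, e, f}
  B2: | IN={c, e, f} | OUT={c, e, f}
  B3: | IN={c, e, f} | OUT={b, c, f}
  B4: | IN={b, c, f} | OUT={b, c, f}
  B5: | IN={b, c, f} | OUT={c, e, f}
  B6: | IN={c} | OUT={}
  B7: | IN={} | OUT={}

Merge at B5: OUT[B5] = IN[B2] ⊔ IN[B6] ⊔ IN[B7] = {c, e, f}
Applying B5's transfer function to that OUT value gives IN[B5] (row B5 above).

Answer: {b, c, f}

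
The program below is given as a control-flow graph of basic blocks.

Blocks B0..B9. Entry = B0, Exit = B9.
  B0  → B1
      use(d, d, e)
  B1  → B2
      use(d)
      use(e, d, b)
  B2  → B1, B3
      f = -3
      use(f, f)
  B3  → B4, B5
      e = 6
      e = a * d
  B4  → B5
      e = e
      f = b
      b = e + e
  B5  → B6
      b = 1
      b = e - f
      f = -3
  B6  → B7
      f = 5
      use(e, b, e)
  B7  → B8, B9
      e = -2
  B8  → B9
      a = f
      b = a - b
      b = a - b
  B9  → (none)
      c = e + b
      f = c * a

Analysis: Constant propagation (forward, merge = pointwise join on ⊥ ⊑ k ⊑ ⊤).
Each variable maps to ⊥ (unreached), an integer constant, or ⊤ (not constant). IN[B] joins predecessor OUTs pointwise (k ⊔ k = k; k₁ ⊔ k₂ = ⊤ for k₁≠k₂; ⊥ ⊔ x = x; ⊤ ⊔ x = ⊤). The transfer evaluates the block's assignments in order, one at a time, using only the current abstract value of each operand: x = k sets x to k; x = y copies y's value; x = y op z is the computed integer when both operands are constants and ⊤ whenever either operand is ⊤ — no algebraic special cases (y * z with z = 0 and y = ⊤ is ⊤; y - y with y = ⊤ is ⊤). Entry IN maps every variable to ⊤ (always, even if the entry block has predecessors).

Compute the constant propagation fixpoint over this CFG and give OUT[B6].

Converged values:
  B0:  IN=(all ⊤)  OUT=(all ⊤)
  B1:  IN=(all ⊤)  OUT=(all ⊤)
  B2:  IN=(all ⊤)  OUT={f:-3; rest ⊤}
  B3:  IN={f:-3; rest ⊤}  OUT={f:-3; rest ⊤}
  B4:  IN={f:-3; rest ⊤}  OUT=(all ⊤)
  B5:  IN=(all ⊤)  OUT={f:-3; rest ⊤}
  B6:  IN={f:-3; rest ⊤}  OUT={f:5; rest ⊤}
  B7:  IN={f:5; rest ⊤}  OUT={e:-2, f:5; rest ⊤}
  B8:  IN={e:-2, f:5; rest ⊤}  OUT={a:5, e:-2, f:5; rest ⊤}
  B9:  IN={e:-2, f:5; rest ⊤}  OUT={e:-2; rest ⊤}

Merge at B6: IN[B6] = OUT[B5] = {a: ⊤, b: ⊤, c: ⊤, d: ⊤, e: ⊤, f: -3}
Applying B6's transfer function to that IN value gives OUT[B6] (row B6 above).

Answer: {a: ⊤, b: ⊤, c: ⊤, d: ⊤, e: ⊤, f: 5}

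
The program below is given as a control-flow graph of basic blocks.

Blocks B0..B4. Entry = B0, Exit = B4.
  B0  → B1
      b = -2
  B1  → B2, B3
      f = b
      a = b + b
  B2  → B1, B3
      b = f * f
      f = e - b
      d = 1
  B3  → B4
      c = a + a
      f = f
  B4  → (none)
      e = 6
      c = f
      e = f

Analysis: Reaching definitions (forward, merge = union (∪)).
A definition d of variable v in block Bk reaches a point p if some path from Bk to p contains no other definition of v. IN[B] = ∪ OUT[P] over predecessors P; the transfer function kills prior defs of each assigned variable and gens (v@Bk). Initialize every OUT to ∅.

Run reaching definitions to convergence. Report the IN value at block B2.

Answer: {a@B1, b@B0, b@B2, d@B2, f@B1}

Trace:
Converged values:
  B0:   IN={}   OUT={b@B0}
  B1:   IN={a@B1, b@B0, b@B2, d@B2, f@B2}   OUT={a@B1, b@B0, b@B2, d@B2, f@B1}
  B2:   IN={a@B1, b@B0, b@B2, d@B2, f@B1}   OUT={a@B1, b@B2, d@B2, f@B2}
  B3:   IN={a@B1, b@B0, b@B2, d@B2, f@B1, f@B2}   OUT={a@B1, b@B0, b@B2, c@B3, d@B2, f@B3}
  B4:   IN={a@B1, b@B0, b@B2, c@B3, d@B2, f@B3}   OUT={a@B1, b@B0, b@B2, c@B4, d@B2, e@B4, f@B3}

Merge at B2: IN[B2] = OUT[B1] = {a@B1, b@B0, b@B2, d@B2, f@B1}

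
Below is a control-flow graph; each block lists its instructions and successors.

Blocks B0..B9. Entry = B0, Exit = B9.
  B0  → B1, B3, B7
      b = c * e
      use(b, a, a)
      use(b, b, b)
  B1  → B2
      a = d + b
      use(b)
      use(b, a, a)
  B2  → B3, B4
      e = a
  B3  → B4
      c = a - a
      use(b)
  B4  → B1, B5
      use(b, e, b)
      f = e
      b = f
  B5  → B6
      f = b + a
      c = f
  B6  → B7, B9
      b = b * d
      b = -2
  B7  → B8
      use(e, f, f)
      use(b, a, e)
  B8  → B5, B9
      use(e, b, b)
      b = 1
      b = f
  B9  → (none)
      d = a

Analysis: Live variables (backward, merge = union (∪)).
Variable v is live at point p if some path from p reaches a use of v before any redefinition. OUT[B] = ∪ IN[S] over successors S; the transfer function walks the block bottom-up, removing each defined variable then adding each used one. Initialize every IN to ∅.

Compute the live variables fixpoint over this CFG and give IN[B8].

Answer: {a, b, d, e, f}

Derivation:
Converged values:
  B0:   IN={a, c, d, e, f}   OUT={a, b, d, e, f}
  B1:   IN={b, d}   OUT={a, b, d}
  B2:   IN={a, b, d}   OUT={a, b, d, e}
  B3:   IN={a, b, d, e}   OUT={a, b, d, e}
  B4:   IN={a, b, d, e}   OUT={a, b, d, e}
  B5:   IN={a, b, d, e}   OUT={a, b, d, e, f}
  B6:   IN={a, b, d, e, f}   OUT={a, b, d, e, f}
  B7:   IN={a, b, d, e, f}   OUT={a, b, d, e, f}
  B8:   IN={a, b, d, e, f}   OUT={a, b, d, e}
  B9:   IN={a}   OUT={}

Merge at B8: OUT[B8] = IN[B5] ⊔ IN[B9] = {a, b, d, e}
Applying B8's transfer function to that OUT value gives IN[B8] (row B8 above).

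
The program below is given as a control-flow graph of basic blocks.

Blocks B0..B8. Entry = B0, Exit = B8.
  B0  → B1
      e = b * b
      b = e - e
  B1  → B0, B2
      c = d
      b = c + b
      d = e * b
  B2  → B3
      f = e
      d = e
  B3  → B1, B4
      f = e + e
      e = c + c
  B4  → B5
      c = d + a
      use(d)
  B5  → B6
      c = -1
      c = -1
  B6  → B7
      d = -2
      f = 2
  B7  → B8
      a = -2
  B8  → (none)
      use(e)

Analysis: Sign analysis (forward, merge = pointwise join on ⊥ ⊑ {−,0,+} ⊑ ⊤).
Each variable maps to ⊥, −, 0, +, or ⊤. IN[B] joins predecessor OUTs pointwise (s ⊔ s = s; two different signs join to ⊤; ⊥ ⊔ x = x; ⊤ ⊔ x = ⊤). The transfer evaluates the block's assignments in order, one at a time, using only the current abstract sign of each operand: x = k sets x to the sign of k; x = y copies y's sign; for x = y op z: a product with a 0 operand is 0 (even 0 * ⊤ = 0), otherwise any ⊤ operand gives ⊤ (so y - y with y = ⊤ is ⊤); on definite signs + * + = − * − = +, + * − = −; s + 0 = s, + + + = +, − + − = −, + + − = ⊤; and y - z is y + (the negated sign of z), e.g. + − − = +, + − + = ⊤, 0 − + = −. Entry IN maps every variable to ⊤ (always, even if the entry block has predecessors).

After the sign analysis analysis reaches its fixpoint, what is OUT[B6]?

Answer: {a: ⊤, b: ⊤, c: -, d: -, e: ⊤, f: +}

Derivation:
Converged values:
  B0:   IN=(all ⊤)   OUT=(all ⊤)
  B1:   IN=(all ⊤)   OUT=(all ⊤)
  B2:   IN=(all ⊤)   OUT=(all ⊤)
  B3:   IN=(all ⊤)   OUT=(all ⊤)
  B4:   IN=(all ⊤)   OUT=(all ⊤)
  B5:   IN=(all ⊤)   OUT={c:-; rest ⊤}
  B6:   IN={c:-; rest ⊤}   OUT={c:-, d:-, f:+; rest ⊤}
  B7:   IN={c:-, d:-, f:+; rest ⊤}   OUT={a:-, c:-, d:-, f:+; rest ⊤}
  B8:   IN={a:-, c:-, d:-, f:+; rest ⊤}   OUT={a:-, c:-, d:-, f:+; rest ⊤}

Merge at B6: IN[B6] = OUT[B5] = {a: ⊤, b: ⊤, c: -, d: ⊤, e: ⊤, f: ⊤}
Applying B6's transfer function to that IN value gives OUT[B6] (row B6 above).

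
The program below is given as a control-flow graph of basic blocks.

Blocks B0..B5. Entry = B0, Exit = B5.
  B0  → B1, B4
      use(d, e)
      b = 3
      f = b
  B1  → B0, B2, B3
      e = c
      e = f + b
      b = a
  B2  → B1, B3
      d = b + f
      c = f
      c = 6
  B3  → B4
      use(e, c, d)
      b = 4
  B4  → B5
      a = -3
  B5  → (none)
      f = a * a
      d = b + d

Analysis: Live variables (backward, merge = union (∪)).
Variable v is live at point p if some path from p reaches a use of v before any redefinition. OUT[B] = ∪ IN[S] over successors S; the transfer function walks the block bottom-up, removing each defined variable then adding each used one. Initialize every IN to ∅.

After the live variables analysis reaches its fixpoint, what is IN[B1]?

Converged values:
  B0: | IN={a, c, d, e} | OUT={a, b, c, d, f}
  B1: | IN={a, b, c, d, f} | OUT={a, b, c, d, e, f}
  B2: | IN={a, b, e, f} | OUT={a, b, c, d, e, f}
  B3: | IN={c, d, e} | OUT={b, d}
  B4: | IN={b, d} | OUT={a, b, d}
  B5: | IN={a, b, d} | OUT={}

Merge at B1: OUT[B1] = IN[B0] ⊔ IN[B2] ⊔ IN[B3] = {a, b, c, d, e, f}
Applying B1's transfer function to that OUT value gives IN[B1] (row B1 above).

Answer: {a, b, c, d, f}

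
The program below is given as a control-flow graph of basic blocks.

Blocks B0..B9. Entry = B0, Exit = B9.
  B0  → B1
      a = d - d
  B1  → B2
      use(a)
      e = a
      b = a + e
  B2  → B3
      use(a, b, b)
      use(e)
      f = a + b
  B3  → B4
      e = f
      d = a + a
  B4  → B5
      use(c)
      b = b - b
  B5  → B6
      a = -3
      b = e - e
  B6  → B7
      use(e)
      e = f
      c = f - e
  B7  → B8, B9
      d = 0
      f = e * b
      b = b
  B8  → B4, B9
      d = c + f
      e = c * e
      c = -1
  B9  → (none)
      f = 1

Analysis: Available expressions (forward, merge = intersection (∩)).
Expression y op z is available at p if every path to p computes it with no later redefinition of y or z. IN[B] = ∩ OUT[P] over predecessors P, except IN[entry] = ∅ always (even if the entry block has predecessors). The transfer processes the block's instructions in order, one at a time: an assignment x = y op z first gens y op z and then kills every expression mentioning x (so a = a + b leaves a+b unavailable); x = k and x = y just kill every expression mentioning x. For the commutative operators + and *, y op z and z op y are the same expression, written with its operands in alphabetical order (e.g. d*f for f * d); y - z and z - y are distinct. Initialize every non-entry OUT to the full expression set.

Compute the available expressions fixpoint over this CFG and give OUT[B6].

Converged values:
  B0: | IN={} | OUT={d-d}
  B1: | IN={d-d} | OUT={a+e, d-d}
  B2: | IN={a+e, d-d} | OUT={a+b, a+e, d-d}
  B3: | IN={a+b, a+e, d-d} | OUT={a+a, a+b}
  B4: | IN={} | OUT={}
  B5: | IN={} | OUT={e-e}
  B6: | IN={e-e} | OUT={f-e}
  B7: | IN={f-e} | OUT={}
  B8: | IN={} | OUT={}
  B9: | IN={} | OUT={}

Merge at B6: IN[B6] = OUT[B5] = {e-e}
Applying B6's transfer function to that IN value gives OUT[B6] (row B6 above).

Answer: {f-e}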